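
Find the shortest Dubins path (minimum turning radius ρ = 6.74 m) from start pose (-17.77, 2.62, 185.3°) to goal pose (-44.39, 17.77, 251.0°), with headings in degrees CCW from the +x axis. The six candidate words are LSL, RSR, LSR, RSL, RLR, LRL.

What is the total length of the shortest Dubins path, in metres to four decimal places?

38.3170 m

Let ψ = atan2(Δy, Δx) = atan2(15.15, -26.62) = 150.3549° be the start→goal bearing.
Normalize: d = |goal − start| / ρ = 30.629184/6.74 = 4.544389, α = (θ_start − ψ) mod 360° = 34.9451° = 0.609907 rad, β = (θ_goal − ψ) mod 360° = 100.6451° = 1.756589 rad.
Common terms: sin α = 0.572791, cos α = 0.819701, sin β = 0.982790, cos β = -0.184725, cos(α−β) = 0.411514, d² = 20.651474. Work in radians in the unit-radius frame; every candidate has L = ρ·(t + p + q).
LSL: p² = 2 + d² − 2cos(α−β) + 2d(sin α − sin β) = 18.102057; p = √p² = 4.254651; φ = atan2(cos β − cos α, d + sin α − sin β) = -0.238327 rad; t = (φ − α) mod 2π = 5.434951 rad, q = (β − φ) mod 2π = 1.994916 rad → L = 6.74·(5.434951 + 4.254651 + 1.994916) = 6.74·11.684518 = 78.753650 m
RSR: p² = 2 + d² − 2cos(α−β) + 2d(sin β − sin α) = 25.554833; p = √p² = 5.055179; φ = atan2(cos α − cos β, d − sin α + sin β) = 0.200024 rad; t = (α − φ) mod 2π = 0.409884 rad, q = (φ − β) mod 2π = 4.726620 rad → L = 6.74·(0.409884 + 5.055179 + 4.726620) = 6.74·10.191683 = 68.691942 m
LSR: p² = d² − 2 + 2cos(α−β) + 2d(sin α + sin β) = 33.612840; p = √p² = 5.797658; φ = atan2(−cos α − cos β, d + sin α + sin β) − atan2(−2, p) = 0.228463 rad; t = (φ − α) mod 2π = 5.901741 rad, q = (φ − β) mod 2π = 4.755059 rad → L = 6.74·(5.901741 + 5.797658 + 4.755059) = 6.74·16.454458 = 110.903048 m
RSL: p² = d² − 2 + 2cos(α−β) − 2d(sin α + sin β) = 5.336166; p = √p² = 2.310014; φ = atan2(cos α + cos β, d − sin α − sin β) − atan2(2, p) = -0.504254 rad; t = (α − φ) mod 2π = 1.114162 rad, q = (β − φ) mod 2π = 2.260843 rad → L = 6.74·(1.114162 + 2.310014 + 2.260843) = 6.74·5.685019 = 38.317025 m
RLR: c = (6 − d² + 2cos(α−β) + 2d(sin α − sin β))/8 = -2.194354, |c| > 1 → infeasible
LRL: c = (6 − d² + 2cos(α−β) − 2d(sin α − sin β))/8 = -1.262757, |c| > 1 → infeasible
Shortest: RSL with L = 38.317025 m ≈ 38.3170 m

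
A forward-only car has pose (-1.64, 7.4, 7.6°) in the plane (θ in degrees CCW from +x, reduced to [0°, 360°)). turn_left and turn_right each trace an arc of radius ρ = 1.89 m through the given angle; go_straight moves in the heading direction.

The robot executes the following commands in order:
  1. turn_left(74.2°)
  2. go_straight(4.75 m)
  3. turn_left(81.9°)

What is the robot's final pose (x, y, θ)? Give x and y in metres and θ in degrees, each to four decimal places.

set_pose: (x, y, θ) = (-1.6400, 7.4000, 7.6000°), ρ = 1.89
turn_left(74.2°): centre at ρ to the left, rotate +74.2° → (-0.0193, 9.0038, 81.8000°)
go_straight(4.75): x += 4.75·cos θ, y += 4.75·sin θ → (0.6582, 13.7053, 81.8000°)
turn_left(81.9°): centre at ρ to the left, rotate +81.9° → (-0.6820, 15.7889, 163.7000°)

(-0.6820, 15.7889, 163.7000°)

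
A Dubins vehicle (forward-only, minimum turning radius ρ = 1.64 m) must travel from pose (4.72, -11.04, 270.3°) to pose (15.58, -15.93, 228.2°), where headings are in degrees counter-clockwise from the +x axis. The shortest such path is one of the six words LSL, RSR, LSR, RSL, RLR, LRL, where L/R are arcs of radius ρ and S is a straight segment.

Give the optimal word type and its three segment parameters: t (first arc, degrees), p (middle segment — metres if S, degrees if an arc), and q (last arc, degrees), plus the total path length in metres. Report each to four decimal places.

LSR: t = 85.9899°, p = 8.2269 m, q = 128.0899°, L = 14.3546 m

Let ψ = atan2(Δy, Δx) = atan2(-4.89, 10.86) = -24.2409° be the start→goal bearing.
Normalize: d = |goal − start| / ρ = 11.910151/1.64 = 7.262287, α = (θ_start − ψ) mod 360° = 294.5409° = 5.140709 rad, β = (θ_goal − ψ) mod 360° = 252.4409° = 4.405925 rad.
Common terms: sin α = -0.909665, cos α = 0.415343, sin β = -0.953406, cos β = -0.301689, cos(α−β) = 0.741976, d² = 52.740816. Work in radians in the unit-radius frame; every candidate has L = ρ·(t + p + q).
LSL: p² = 2 + d² − 2cos(α−β) + 2d(sin α − sin β) = 53.892189; p = √p² = 7.341130; φ = atan2(cos β − cos α, d + sin α − sin β) = -0.097829 rad; t = (φ − α) mod 2π = 1.044647 rad, q = (β − φ) mod 2π = 4.503754 rad → L = 1.64·(1.044647 + 7.341130 + 4.503754) = 1.64·12.889532 = 21.138832 m
RSR: p² = 2 + d² − 2cos(α−β) + 2d(sin β − sin α) = 52.621541; p = √p² = 7.254071; φ = atan2(cos α − cos β, d − sin α + sin β) = 0.099007 rad; t = (α − φ) mod 2π = 5.041701 rad, q = (φ − β) mod 2π = 1.976267 rad → L = 1.64·(5.041701 + 7.254071 + 1.976267) = 1.64·14.272040 = 23.406145 m
LSR: p² = d² − 2 + 2cos(α−β) + 2d(sin α + sin β) = 25.164451; p = √p² = 5.016418; φ = atan2(−cos α − cos β, d + sin α + sin β) − atan2(−2, p) = 0.358330 rad; t = (φ − α) mod 2π = 1.500807 rad, q = (φ − β) mod 2π = 2.235591 rad → L = 1.64·(1.500807 + 5.016418 + 2.235591) = 1.64·8.752816 = 14.354618 m
RSL: p² = d² − 2 + 2cos(α−β) − 2d(sin α + sin β) = 79.285086; p = √p² = 8.904217; φ = atan2(cos α + cos β, d − sin α − sin β) − atan2(2, p) = -0.208492 rad; t = (α − φ) mod 2π = 5.349200 rad, q = (β − φ) mod 2π = 4.614417 rad → L = 1.64·(5.349200 + 8.904217 + 4.614417) = 1.64·18.867834 = 30.943248 m
RLR: c = (6 − d² + 2cos(α−β) + 2d(sin α − sin β))/8 = -5.577693, |c| > 1 → infeasible
LRL: c = (6 − d² + 2cos(α−β) − 2d(sin α − sin β))/8 = -5.736524, |c| > 1 → infeasible
Shortest: LSR with L = 14.354618 m ≈ 14.3546 m
Convert LSR to answer units (arcs ×180/π): t = 1.500807·180/π = 85.9899°, p = ρ·p = 1.64·5.016418 = 8.2269 m, q = 2.235591·180/π = 128.0899°, L = 14.3546 m.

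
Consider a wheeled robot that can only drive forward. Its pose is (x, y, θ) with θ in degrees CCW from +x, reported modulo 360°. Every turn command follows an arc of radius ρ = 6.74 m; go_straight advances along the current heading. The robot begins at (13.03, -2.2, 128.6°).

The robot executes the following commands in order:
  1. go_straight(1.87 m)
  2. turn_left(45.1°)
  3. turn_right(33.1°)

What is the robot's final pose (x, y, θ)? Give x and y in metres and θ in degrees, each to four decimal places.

(3.7970, 3.2469, 140.6000°)

set_pose: (x, y, θ) = (13.0300, -2.2000, 128.6000°), ρ = 6.74
go_straight(1.87): x += 1.87·cos θ, y += 1.87·sin θ → (11.8633, -0.7386, 128.6000°)
turn_left(45.1°): centre at ρ to the left, rotate +45.1° → (7.3355, 1.7558, 173.7000°)
turn_right(33.1°): centre at ρ to the right, rotate −33.1° → (3.7970, 3.2469, 140.6000°)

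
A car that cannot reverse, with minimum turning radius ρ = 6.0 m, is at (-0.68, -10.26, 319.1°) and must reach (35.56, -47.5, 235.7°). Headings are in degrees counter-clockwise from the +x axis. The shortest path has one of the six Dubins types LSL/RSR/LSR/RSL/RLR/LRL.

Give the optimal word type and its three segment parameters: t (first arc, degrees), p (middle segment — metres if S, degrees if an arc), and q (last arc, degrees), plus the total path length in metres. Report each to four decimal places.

Let ψ = atan2(Δy, Δx) = atan2(-37.24, 36.24) = -45.7797° be the start→goal bearing.
Normalize: d = |goal − start| / ρ = 51.963018/6.0 = 8.660503, α = (θ_start − ψ) mod 360° = 4.8797° = 0.085167 rad, β = (θ_goal − ψ) mod 360° = 281.4797° = 4.912748 rad.
Common terms: sin α = 0.085064, cos α = 0.996375, sin β = -0.979995, cos β = 0.199021, cos(α−β) = 0.114937, d² = 75.004311. Work in radians in the unit-radius frame; every candidate has L = ρ·(t + p + q).
LSL: p² = 2 + d² − 2cos(α−β) + 2d(sin α − sin β) = 95.222333; p = √p² = 9.758193; φ = atan2(cos β − cos α, d + sin α − sin β) = -0.081803 rad; t = (φ − α) mod 2π = 6.116216 rad, q = (β − φ) mod 2π = 4.994550 rad → L = 6.0·(6.116216 + 9.758193 + 4.994550) = 6.0·20.868959 = 125.213755 m
RSR: p² = 2 + d² − 2cos(α−β) + 2d(sin β − sin α) = 58.326541; p = √p² = 7.637181; φ = atan2(cos α − cos β, d − sin α + sin β) = 0.104595 rad; t = (α − φ) mod 2π = 6.263757 rad, q = (φ − β) mod 2π = 1.475033 rad → L = 6.0·(6.263757 + 7.637181 + 1.475033) = 6.0·15.375971 = 92.255828 m
LSR: p² = d² − 2 + 2cos(α−β) + 2d(sin α + sin β) = 57.733073; p = √p² = 7.598228; φ = atan2(−cos α − cos β, d + sin α + sin β) − atan2(−2, p) = 0.104645 rad; t = (φ − α) mod 2π = 0.019478 rad, q = (φ − β) mod 2π = 1.475082 rad → L = 6.0·(0.019478 + 7.598228 + 1.475082) = 6.0·9.092789 = 54.556731 m
RSL: p² = d² − 2 + 2cos(α−β) − 2d(sin α + sin β) = 88.735297; p = √p² = 9.419941; φ = atan2(cos α + cos β, d − sin α − sin β) − atan2(2, p) = -0.084754 rad; t = (α − φ) mod 2π = 0.169921 rad, q = (β − φ) mod 2π = 4.997502 rad → L = 6.0·(0.169921 + 9.419941 + 4.997502) = 6.0·14.587364 = 87.524186 m
RLR: c = (6 − d² + 2cos(α−β) + 2d(sin α − sin β))/8 = -6.290818, |c| > 1 → infeasible
LRL: c = (6 − d² + 2cos(α−β) − 2d(sin α − sin β))/8 = -10.902792, |c| > 1 → infeasible
Shortest: LSR with L = 54.556731 m ≈ 54.5567 m
Convert LSR to answer units (arcs ×180/π): t = 0.019478·180/π = 1.1160°, p = ρ·p = 6.0·7.598228 = 45.5894 m, q = 1.475082·180/π = 84.5160°, L = 54.5567 m.

LSR: t = 1.1160°, p = 45.5894 m, q = 84.5160°, L = 54.5567 m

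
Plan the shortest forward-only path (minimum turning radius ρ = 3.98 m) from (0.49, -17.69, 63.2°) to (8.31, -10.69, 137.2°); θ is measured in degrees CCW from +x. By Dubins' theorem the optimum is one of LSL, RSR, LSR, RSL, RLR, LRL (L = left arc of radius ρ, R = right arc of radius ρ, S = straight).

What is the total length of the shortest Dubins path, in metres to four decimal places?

28.5071 m

Let ψ = atan2(Δy, Δx) = atan2(7.00, 7.82) = 41.8330° be the start→goal bearing.
Normalize: d = |goal − start| / ρ = 10.495351/3.98 = 2.637023, α = (θ_start − ψ) mod 360° = 21.3670° = 0.372924 rad, β = (θ_goal − ψ) mod 360° = 95.3670° = 1.664468 rad.
Common terms: sin α = 0.364340, cos α = 0.931266, sin β = 0.995616, cos β = -0.093535, cos(α−β) = 0.275637, d² = 6.953890. Work in radians in the unit-radius frame; every candidate has L = ρ·(t + p + q).
LSL: p² = 2 + d² − 2cos(α−β) + 2d(sin α − sin β) = 5.073238; p = √p² = 2.252385; φ = atan2(cos β − cos α, d + sin α − sin β) = -0.472355 rad; t = (φ − α) mod 2π = 5.437906 rad, q = (β − φ) mod 2π = 2.136823 rad → L = 3.98·(5.437906 + 2.252385 + 2.136823) = 3.98·9.827114 = 39.111913 m
RSR: p² = 2 + d² − 2cos(α−β) + 2d(sin β − sin α) = 11.731993; p = √p² = 3.425200; φ = atan2(cos α − cos β, d − sin α + sin β) = 0.303848 rad; t = (α − φ) mod 2π = 0.069076 rad, q = (φ − β) mod 2π = 4.922566 rad → L = 3.98·(0.069076 + 3.425200 + 4.922566) = 3.98·8.416841 = 33.499029 m
LSR: p² = d² − 2 + 2cos(α−β) + 2d(sin α + sin β) = 12.677636; p = √p² = 3.560567; φ = atan2(−cos α − cos β, d + sin α + sin β) − atan2(−2, p) = 0.305187 rad; t = (φ − α) mod 2π = 6.215448 rad, q = (φ − β) mod 2π = 4.923905 rad → L = 3.98·(6.215448 + 3.560567 + 4.923905) = 3.98·14.699920 = 58.505682 m
RSL: p² = d² − 2 + 2cos(α−β) − 2d(sin α + sin β) = -1.667307 < 0 → infeasible
RLR: c = (6 − d² + 2cos(α−β) + 2d(sin α − sin β))/8 = -0.466499; p = 2π − arccos c = 4.227060 rad; φ = atan2(cos α − cos β, d − sin α + sin β) = 0.303848 rad; t = (α − φ + p/2) mod 2π = 2.182606 rad, q = (α − β − t + p) mod 2π = 0.752911 rad → L = 3.98·(2.182606 + 4.227060 + 0.752911) = 3.98·7.162577 = 28.507056 m
LRL: c = (6 − d² + 2cos(α−β) − 2d(sin α − sin β))/8 = 0.365845; p = 2π − arccos c = 5.086930 rad; φ = atan2(cos β − cos α, d + sin α − sin β) = -0.472355 rad; t = (φ − α + p/2) mod 2π = 1.698186 rad, q = (β − α − t + p) mod 2π = 4.680288 rad → L = 3.98·(1.698186 + 5.086930 + 4.680288) = 3.98·11.465403 = 45.632306 m
Shortest: RLR with L = 28.507056 m ≈ 28.5071 m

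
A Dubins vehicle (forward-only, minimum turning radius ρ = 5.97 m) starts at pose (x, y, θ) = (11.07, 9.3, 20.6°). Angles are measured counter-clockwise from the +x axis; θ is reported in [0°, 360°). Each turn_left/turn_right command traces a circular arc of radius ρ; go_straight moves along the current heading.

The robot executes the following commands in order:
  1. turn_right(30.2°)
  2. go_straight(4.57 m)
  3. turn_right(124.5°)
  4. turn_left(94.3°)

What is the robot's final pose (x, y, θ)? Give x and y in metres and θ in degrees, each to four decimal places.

set_pose: (x, y, θ) = (11.0700, 9.3000, 20.6000°), ρ = 5.97
turn_right(30.2°): centre at ρ to the right, rotate −30.2° → (14.1661, 9.5981, -9.6000° ≡ 350.4000°)
go_straight(4.57): x += 4.57·cos θ, y += 4.57·sin θ → (18.6721, 8.8360, 350.4000°)
turn_right(124.5°): centre at ρ to the right, rotate −124.5° → (21.9637, -1.2050, 225.9000°)
turn_left(94.3°): centre at ρ to the left, rotate +94.3° → (22.4295, -9.9463, 320.2000°)

(22.4295, -9.9463, 320.2000°)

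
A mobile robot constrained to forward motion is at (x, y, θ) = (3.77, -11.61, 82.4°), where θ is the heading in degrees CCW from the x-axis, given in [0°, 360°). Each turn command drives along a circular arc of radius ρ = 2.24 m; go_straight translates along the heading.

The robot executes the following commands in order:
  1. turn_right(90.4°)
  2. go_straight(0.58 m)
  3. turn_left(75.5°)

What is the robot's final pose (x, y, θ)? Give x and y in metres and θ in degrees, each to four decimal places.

set_pose: (x, y, θ) = (3.7700, -11.6100, 82.4000°), ρ = 2.24
turn_right(90.4°): centre at ρ to the right, rotate −90.4° → (6.3021, -9.6881, -8.0000° ≡ 352.0000°)
go_straight(0.58): x += 0.58·cos θ, y += 0.58·sin θ → (6.8764, -9.7688, 352.0000°)
turn_left(75.5°): centre at ρ to the left, rotate +75.5° → (9.2577, -8.4078, 427.5000° ≡ 67.5000°)

(9.2577, -8.4078, 67.5000°)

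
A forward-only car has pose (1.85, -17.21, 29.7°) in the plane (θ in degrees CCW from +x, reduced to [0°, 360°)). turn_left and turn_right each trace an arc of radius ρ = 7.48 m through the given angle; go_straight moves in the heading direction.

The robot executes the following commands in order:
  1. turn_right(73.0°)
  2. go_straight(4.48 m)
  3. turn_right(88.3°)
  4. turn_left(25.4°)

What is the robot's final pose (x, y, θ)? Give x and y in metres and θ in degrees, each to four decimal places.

set_pose: (x, y, θ) = (1.8500, -17.2100, 29.7000°), ρ = 7.48
turn_right(73.0°): centre at ρ to the right, rotate −73.0° → (10.6860, -18.2636, -43.3000° ≡ 316.7000°)
go_straight(4.48): x += 4.48·cos θ, y += 4.48·sin θ → (13.9464, -21.3361, 316.7000°)
turn_right(88.3°): centre at ρ to the right, rotate −88.3° → (14.4100, -31.7460, 228.4000°)
turn_left(25.4°): centre at ρ to the left, rotate +25.4° → (12.8205, -34.6253, 253.8000°)

(12.8205, -34.6253, 253.8000°)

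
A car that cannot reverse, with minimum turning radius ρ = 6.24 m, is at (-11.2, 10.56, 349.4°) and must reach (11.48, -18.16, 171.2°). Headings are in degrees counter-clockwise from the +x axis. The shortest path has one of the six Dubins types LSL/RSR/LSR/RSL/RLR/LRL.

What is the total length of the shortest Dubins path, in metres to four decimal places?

Let ψ = atan2(Δy, Δx) = atan2(-28.72, 22.68) = -51.7021° be the start→goal bearing.
Normalize: d = |goal − start| / ρ = 36.595366/6.24 = 5.864642, α = (θ_start − ψ) mod 360° = 41.1021° = 0.717367 rad, β = (θ_goal − ψ) mod 360° = 222.9021° = 3.890375 rad.
Common terms: sin α = 0.657403, cos α = 0.753540, sin β = -0.680747, cos β = -0.732518, cos(α−β) = -0.999507, d² = 34.394025. Work in radians in the unit-radius frame; every candidate has L = ρ·(t + p + q).
LSL: p² = 2 + d² − 2cos(α−β) + 2d(sin α − sin β) = 54.088579; p = √p² = 7.354494; φ = atan2(cos β − cos α, d + sin α − sin β) = -0.203462 rad; t = (φ − α) mod 2π = 5.362357 rad, q = (β − φ) mod 2π = 4.093837 rad → L = 6.24·(5.362357 + 7.354494 + 4.093837) = 6.24·16.810688 = 104.898691 m
RSR: p² = 2 + d² − 2cos(α−β) + 2d(sin β − sin α) = 22.697498; p = √p² = 4.764189; φ = atan2(cos α − cos β, d − sin α + sin β) = 0.317216 rad; t = (α − φ) mod 2π = 0.400151 rad, q = (φ − β) mod 2π = 2.710026 rad → L = 6.24·(0.400151 + 4.764189 + 2.710026) = 6.24·7.874366 = 49.136043 m
LSR: p² = d² − 2 + 2cos(α−β) + 2d(sin α + sin β) = 30.121194; p = √p² = 5.488278; φ = atan2(−cos α − cos β, d + sin α + sin β) − atan2(−2, p) = 0.345858 rad; t = (φ − α) mod 2π = 5.911677 rad, q = (φ − β) mod 2π = 2.738668 rad → L = 6.24·(5.911677 + 5.488278 + 2.738668) = 6.24·14.138623 = 88.225007 m
RSL: p² = d² − 2 + 2cos(α−β) − 2d(sin α + sin β) = 30.668831; p = √p² = 5.537945; φ = atan2(cos α + cos β, d − sin α − sin β) − atan2(2, p) = -0.342998 rad; t = (α − φ) mod 2π = 1.060365 rad, q = (β − φ) mod 2π = 4.233374 rad → L = 6.24·(1.060365 + 5.537945 + 4.233374) = 6.24·10.831683 = 67.589704 m
RLR: c = (6 − d² + 2cos(α−β) + 2d(sin α − sin β))/8 = -1.837187, |c| > 1 → infeasible
LRL: c = (6 − d² + 2cos(α−β) − 2d(sin α − sin β))/8 = -5.761072, |c| > 1 → infeasible
Shortest: RSR with L = 49.136043 m ≈ 49.1360 m

49.1360 m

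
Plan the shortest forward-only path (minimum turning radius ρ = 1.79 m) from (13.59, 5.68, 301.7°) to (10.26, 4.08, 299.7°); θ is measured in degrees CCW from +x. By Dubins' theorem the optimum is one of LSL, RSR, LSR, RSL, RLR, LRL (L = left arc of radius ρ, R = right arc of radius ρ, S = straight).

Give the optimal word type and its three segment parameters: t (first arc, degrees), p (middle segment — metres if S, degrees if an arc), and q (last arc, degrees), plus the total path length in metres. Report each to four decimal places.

LSL: t = 264.9300°, p = 3.6895 m, q = 93.0700°, L = 14.8739 m

Let ψ = atan2(Δy, Δx) = atan2(-1.60, -3.33) = -154.3366° be the start→goal bearing.
Normalize: d = |goal − start| / ρ = 3.694442/1.79 = 2.063934, α = (θ_start − ψ) mod 360° = 96.0366° = 1.676155 rad, β = (θ_goal − ψ) mod 360° = 94.0366° = 1.641249 rad.
Common terms: sin α = 0.994455, cos α = -0.105164, sin β = 0.997519, cos β = -0.070394, cos(α−β) = 0.999391, d² = 4.259823. Work in radians in the unit-radius frame; every candidate has L = ρ·(t + p + q).
LSL: p² = 2 + d² − 2cos(α−β) + 2d(sin α − sin β) = 4.248392; p = √p² = 2.061163; φ = atan2(cos β − cos α, d + sin α − sin β) = 0.016870 rad; t = (φ − α) mod 2π = 4.623900 rad, q = (β − φ) mod 2π = 1.624379 rad → L = 1.79·(4.623900 + 2.061163 + 1.624379) = 1.79·8.309442 = 14.873900 m
RSR: p² = 2 + d² − 2cos(α−β) + 2d(sin β − sin α) = 4.273691; p = √p² = 2.067291; φ = atan2(cos α − cos β, d − sin α + sin β) = -0.016820 rad; t = (α − φ) mod 2π = 1.692975 rad, q = (φ − β) mod 2π = 4.625117 rad → L = 1.79·(1.692975 + 2.067291 + 4.625117) = 1.79·8.385383 = 15.009835 m
LSR: p² = d² − 2 + 2cos(α−β) + 2d(sin α + sin β) = 12.481211; p = √p² = 3.532876; φ = atan2(−cos α − cos β, d + sin α + sin β) − atan2(−2, p) = 0.558386 rad; t = (φ − α) mod 2π = 5.165416 rad, q = (φ − β) mod 2π = 5.200323 rad → L = 1.79·(5.165416 + 3.532876 + 5.200323) = 1.79·13.898614 = 24.878519 m
RSL: p² = d² − 2 + 2cos(α−β) − 2d(sin α + sin β) = -3.964001 < 0 → infeasible
RLR: c = (6 − d² + 2cos(α−β) + 2d(sin α − sin β))/8 = 0.465789; p = 2π − arccos c = 5.196915 rad; φ = atan2(cos α − cos β, d − sin α + sin β) = -0.016820 rad; t = (α − φ + p/2) mod 2π = 4.291433 rad, q = (α − β − t + p) mod 2π = 0.940389 rad → L = 1.79·(4.291433 + 5.196915 + 0.940389) = 1.79·10.428736 = 18.667437 m
LRL: c = (6 − d² + 2cos(α−β) − 2d(sin α − sin β))/8 = 0.468951; p = 2π − arccos c = 5.200492 rad; φ = atan2(cos β − cos α, d + sin α − sin β) = 0.016870 rad; t = (φ − α + p/2) mod 2π = 0.940960 rad, q = (β − α − t + p) mod 2π = 4.224625 rad → L = 1.79·(0.940960 + 5.200492 + 4.224625) = 1.79·10.366077 = 18.555277 m
Shortest: LSL with L = 14.873900 m ≈ 14.8739 m
Convert LSL to answer units (arcs ×180/π): t = 4.623900·180/π = 264.9300°, p = ρ·p = 1.79·2.061163 = 3.6895 m, q = 1.624379·180/π = 93.0700°, L = 14.8739 m.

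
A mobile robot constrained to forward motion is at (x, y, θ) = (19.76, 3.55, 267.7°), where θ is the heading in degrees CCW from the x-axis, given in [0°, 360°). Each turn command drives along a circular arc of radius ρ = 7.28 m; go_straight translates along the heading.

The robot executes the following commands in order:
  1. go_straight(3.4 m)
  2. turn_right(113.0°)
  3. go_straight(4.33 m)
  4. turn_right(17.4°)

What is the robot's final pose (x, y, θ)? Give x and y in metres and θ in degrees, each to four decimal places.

set_pose: (x, y, θ) = (19.7600, 3.5500, 267.7000°), ρ = 7.28
go_straight(3.4): x += 3.4·cos θ, y += 3.4·sin θ → (19.6236, 0.1527, 267.7000°)
turn_right(113.0°): centre at ρ to the right, rotate −113.0° → (9.2383, -6.1368, 154.7000°)
go_straight(4.33): x += 4.33·cos θ, y += 4.33·sin θ → (5.3236, -4.2864, 154.7000°)
turn_right(17.4°): centre at ρ to the right, rotate −17.4° → (3.4977, -3.0548, 137.3000°)

(3.4977, -3.0548, 137.3000°)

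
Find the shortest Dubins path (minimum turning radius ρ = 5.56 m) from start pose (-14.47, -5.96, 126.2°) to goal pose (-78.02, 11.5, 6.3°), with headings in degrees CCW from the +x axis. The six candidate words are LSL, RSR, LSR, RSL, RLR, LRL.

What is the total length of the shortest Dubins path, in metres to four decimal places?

Let ψ = atan2(Δy, Δx) = atan2(17.46, -63.55) = 164.6374° be the start→goal bearing.
Normalize: d = |goal − start| / ρ = 65.904887/5.56 = 11.853397, α = (θ_start − ψ) mod 360° = 321.5626° = 5.612327 rad, β = (θ_goal − ψ) mod 360° = 201.6626° = 3.519677 rad.
Common terms: sin α = -0.621659, cos α = 0.783288, sin β = -0.369141, cos β = -0.929374, cos(α−β) = -0.498488, d² = 140.503018. Work in radians in the unit-radius frame; every candidate has L = ρ·(t + p + q).
LSL: p² = 2 + d² − 2cos(α−β) + 2d(sin α − sin β) = 137.513598; p = √p² = 11.726619; φ = atan2(cos β − cos α, d + sin α − sin β) = -0.146573 rad; t = (φ − α) mod 2π = 0.524285 rad, q = (β − φ) mod 2π = 3.666250 rad → L = 5.56·(0.524285 + 11.726619 + 3.666250) = 5.56·15.917155 = 88.499380 m
RSR: p² = 2 + d² − 2cos(α−β) + 2d(sin β − sin α) = 149.486389; p = √p² = 12.226463; φ = atan2(cos α − cos β, d − sin α + sin β) = 0.140540 rad; t = (α − φ) mod 2π = 5.471786 rad, q = (φ − β) mod 2π = 2.904049 rad → L = 5.56·(5.471786 + 12.226463 + 2.904049) = 5.56·20.602298 = 114.548775 m
LSR: p² = d² − 2 + 2cos(α−β) + 2d(sin α + sin β) = 114.017364; p = √p² = 10.677891; φ = atan2(−cos α − cos β, d + sin α + sin β) − atan2(−2, p) = 0.198605 rad; t = (φ − α) mod 2π = 0.869464 rad, q = (φ − β) mod 2π = 2.962114 rad → L = 5.56·(0.869464 + 10.677891 + 2.962114) = 5.56·14.509469 = 80.672647 m
RSL: p² = d² − 2 + 2cos(α−β) − 2d(sin α + sin β) = 160.994721; p = √p² = 12.688370; φ = atan2(cos α + cos β, d − sin α − sin β) − atan2(2, p) = -0.167712 rad; t = (α − φ) mod 2π = 5.780038 rad, q = (β − φ) mod 2π = 3.687388 rad → L = 5.56·(5.780038 + 12.688370 + 3.687388) = 5.56·22.155796 = 123.186226 m
RLR: c = (6 − d² + 2cos(α−β) + 2d(sin α − sin β))/8 = -17.685799, |c| > 1 → infeasible
LRL: c = (6 − d² + 2cos(α−β) − 2d(sin α − sin β))/8 = -16.189200, |c| > 1 → infeasible
Shortest: LSR with L = 80.672647 m ≈ 80.6726 m

80.6726 m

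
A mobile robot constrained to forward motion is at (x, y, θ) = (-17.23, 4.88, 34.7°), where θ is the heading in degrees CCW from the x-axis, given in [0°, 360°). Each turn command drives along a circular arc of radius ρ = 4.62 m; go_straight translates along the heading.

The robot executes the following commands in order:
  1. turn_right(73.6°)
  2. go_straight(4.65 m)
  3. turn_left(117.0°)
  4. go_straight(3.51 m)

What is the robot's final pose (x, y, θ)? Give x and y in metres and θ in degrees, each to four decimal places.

(0.0658, 7.8345, 78.1000°)

set_pose: (x, y, θ) = (-17.2300, 4.8800, 34.7000°), ρ = 4.62
turn_right(73.6°): centre at ρ to the right, rotate −73.6° → (-11.6987, 4.6772, -38.9000° ≡ 321.1000°)
go_straight(4.65): x += 4.65·cos θ, y += 4.65·sin θ → (-8.0799, 1.7571, 321.1000°)
turn_left(117.0°): centre at ρ to the left, rotate +117.0° → (-0.6580, 4.4000, 438.1000° ≡ 78.1000°)
go_straight(3.51): x += 3.51·cos θ, y += 3.51·sin θ → (0.0658, 7.8345, 78.1000°)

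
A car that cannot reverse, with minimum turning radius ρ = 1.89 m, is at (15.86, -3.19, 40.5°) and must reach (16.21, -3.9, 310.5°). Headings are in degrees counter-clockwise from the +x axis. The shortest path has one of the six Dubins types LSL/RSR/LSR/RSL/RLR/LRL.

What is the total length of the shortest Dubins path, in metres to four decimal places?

Let ψ = atan2(Δy, Δx) = atan2(-0.71, 0.35) = -63.7587° be the start→goal bearing.
Normalize: d = |goal − start| / ρ = 0.791581/1.89 = 0.418826, α = (θ_start − ψ) mod 360° = 104.2587° = 1.819657 rad, β = (θ_goal − ψ) mod 360° = 14.2587° = 0.248860 rad.
Common terms: sin α = 0.969194, cos α = -0.246300, sin β = 0.246300, cos β = 0.969194, cos(α−β) = 0.000000, d² = 0.175415. Work in radians in the unit-radius frame; every candidate has L = ρ·(t + p + q).
LSL: p² = 2 + d² − 2cos(α−β) + 2d(sin α − sin β) = 2.780948; p = √p² = 1.667618; φ = atan2(cos β − cos α, d + sin α − sin β) = 0.816685 rad; t = (φ − α) mod 2π = 5.280213 rad, q = (β − φ) mod 2π = 5.715361 rad → L = 1.89·(5.280213 + 1.667618 + 5.715361) = 1.89·12.663192 = 23.933433 m
RSR: p² = 2 + d² − 2cos(α−β) + 2d(sin β − sin α) = 1.569882; p = √p² = 1.252949; φ = atan2(cos α − cos β, d − sin α + sin β) = -1.815926 rad; t = (α − φ) mod 2π = 3.635583 rad, q = (φ − β) mod 2π = 4.218399 rad → L = 1.89·(3.635583 + 1.252949 + 4.218399) = 1.89·9.106931 = 17.212099 m
LSR: p² = d² − 2 + 2cos(α−β) + 2d(sin α + sin β) = -0.806425 < 0 → infeasible
RSL: p² = d² − 2 + 2cos(α−β) − 2d(sin α + sin β) = -2.842745 < 0 → infeasible
RLR: c = (6 − d² + 2cos(α−β) + 2d(sin α − sin β))/8 = 0.803765; p = 2π − arccos c = 5.645985 rad; φ = atan2(cos α − cos β, d − sin α + sin β) = -1.815926 rad; t = (α − φ + p/2) mod 2π = 0.175390 rad, q = (α − β − t + p) mod 2π = 0.758206 rad → L = 1.89·(0.175390 + 5.645985 + 0.758206) = 1.89·6.579582 = 12.435410 m
LRL: c = (6 − d² + 2cos(α−β) − 2d(sin α − sin β))/8 = 0.652381; p = 2π − arccos c = 5.423111 rad; φ = atan2(cos β − cos α, d + sin α − sin β) = 0.816685 rad; t = (φ − α + p/2) mod 2π = 1.708584 rad, q = (β − α − t + p) mod 2π = 2.143731 rad → L = 1.89·(1.708584 + 5.423111 + 2.143731) = 1.89·9.275426 = 17.530556 m
Shortest: RLR with L = 12.435410 m ≈ 12.4354 m

12.4354 m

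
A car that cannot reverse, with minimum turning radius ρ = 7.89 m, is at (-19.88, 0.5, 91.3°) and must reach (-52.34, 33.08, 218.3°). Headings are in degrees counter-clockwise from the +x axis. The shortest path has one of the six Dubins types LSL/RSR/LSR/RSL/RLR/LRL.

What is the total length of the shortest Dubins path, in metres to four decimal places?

Let ψ = atan2(Δy, Δx) = atan2(32.58, -32.46) = 134.8943° be the start→goal bearing.
Normalize: d = |goal − start| / ρ = 45.990303/7.89 = 5.828936, α = (θ_start − ψ) mod 360° = 316.4057° = 5.522321 rad, β = (θ_goal − ψ) mod 360° = 83.4057° = 1.455704 rad.
Common terms: sin α = -0.689547, cos α = 0.724241, sin β = 0.993384, cos β = 0.114838, cos(α−β) = -0.601815, d² = 33.976492. Work in radians in the unit-radius frame; every candidate has L = ρ·(t + p + q).
LSL: p² = 2 + d² − 2cos(α−β) + 2d(sin α − sin β) = 17.560722; p = √p² = 4.190552; φ = atan2(cos β − cos α, d + sin α − sin β) = -0.145940 rad; t = (φ − α) mod 2π = 0.614923 rad, q = (β − φ) mod 2π = 1.601645 rad → L = 7.89·(0.614923 + 4.190552 + 1.601645) = 7.89·6.407120 = 50.552174 m
RSR: p² = 2 + d² − 2cos(α−β) + 2d(sin β − sin α) = 56.799522; p = √p² = 7.536546; φ = atan2(cos α − cos β, d − sin α + sin β) = 0.080948 rad; t = (α − φ) mod 2π = 5.441373 rad, q = (φ − β) mod 2π = 4.908429 rad → L = 7.89·(5.441373 + 7.536546 + 4.908429) = 7.89·17.886348 = 141.123288 m
LSR: p² = d² − 2 + 2cos(α−β) + 2d(sin α + sin β) = 34.314954; p = √p² = 5.857897; φ = atan2(−cos α − cos β, d + sin α + sin β) − atan2(−2, p) = 0.193036 rad; t = (φ − α) mod 2π = 0.953900 rad, q = (φ − β) mod 2π = 5.020517 rad → L = 7.89·(0.953900 + 5.857897 + 5.020517) = 7.89·11.832313 = 93.356951 m
RSL: p² = d² − 2 + 2cos(α−β) − 2d(sin α + sin β) = 27.230771; p = √p² = 5.218311; φ = atan2(cos α + cos β, d − sin α − sin β) − atan2(2, p) = -0.215282 rad; t = (α − φ) mod 2π = 5.737604 rad, q = (β − φ) mod 2π = 1.670987 rad → L = 7.89·(5.737604 + 5.218311 + 1.670987) = 7.89·12.626902 = 99.626256 m
RLR: c = (6 − d² + 2cos(α−β) + 2d(sin α − sin β))/8 = -6.099940, |c| > 1 → infeasible
LRL: c = (6 − d² + 2cos(α−β) − 2d(sin α − sin β))/8 = -1.195090, |c| > 1 → infeasible
Shortest: LSL with L = 50.552174 m ≈ 50.5522 m

50.5522 m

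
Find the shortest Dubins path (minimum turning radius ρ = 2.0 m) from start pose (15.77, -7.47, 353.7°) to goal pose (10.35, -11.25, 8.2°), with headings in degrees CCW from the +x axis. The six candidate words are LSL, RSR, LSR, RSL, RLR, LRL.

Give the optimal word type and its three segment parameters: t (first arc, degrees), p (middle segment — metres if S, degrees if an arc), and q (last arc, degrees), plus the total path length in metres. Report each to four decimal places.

Let ψ = atan2(Δy, Δx) = atan2(-3.78, -5.42) = -145.1074° be the start→goal bearing.
Normalize: d = |goal − start| / ρ = 6.607935/2.0 = 3.303967, α = (θ_start − ψ) mod 360° = 138.8074° = 2.422647 rad, β = (θ_goal − ψ) mod 360° = 153.3074° = 2.675719 rad.
Common terms: sin α = 0.658592, cos α = -0.752500, sin β = 0.449203, cos β = -0.893430, cos(α−β) = 0.968148, d² = 10.916200. Work in radians in the unit-radius frame; every candidate has L = ρ·(t + p + q).
LSL: p² = 2 + d² − 2cos(α−β) + 2d(sin α − sin β) = 12.363532; p = √p² = 3.516181; φ = atan2(cos β − cos α, d + sin α − sin β) = -0.040091 rad; t = (φ − α) mod 2π = 3.820448 rad, q = (β − φ) mod 2π = 2.715810 rad → L = 2.0·(3.820448 + 3.516181 + 2.715810) = 2.0·10.052439 = 20.104879 m
RSR: p² = 2 + d² − 2cos(α−β) + 2d(sin β − sin α) = 9.596278; p = √p² = 3.097786; φ = atan2(cos α − cos β, d − sin α + sin β) = 0.045509 rad; t = (α − φ) mod 2π = 2.377137 rad, q = (φ − β) mod 2π = 3.652975 rad → L = 2.0·(2.377137 + 3.097786 + 3.652975) = 2.0·9.127898 = 18.255797 m
LSR: p² = d² − 2 + 2cos(α−β) + 2d(sin α + sin β) = 18.172733; p = √p² = 4.262949; φ = atan2(−cos α − cos β, d + sin α + sin β) − atan2(−2, p) = 0.795756 rad; t = (φ − α) mod 2π = 4.656295 rad, q = (φ − β) mod 2π = 4.403222 rad → L = 2.0·(4.656295 + 4.262949 + 4.403222) = 2.0·13.322465 = 26.644931 m
RSL: p² = d² − 2 + 2cos(α−β) − 2d(sin α + sin β) = 3.532258; p = √p² = 1.879430; φ = atan2(cos α + cos β, d − sin α − sin β) − atan2(2, p) = -1.459619 rad; t = (α − φ) mod 2π = 3.882266 rad, q = (β − φ) mod 2π = 4.135338 rad → L = 2.0·(3.882266 + 1.879430 + 4.135338) = 2.0·9.897034 = 19.794068 m
RLR: c = (6 − d² + 2cos(α−β) + 2d(sin α − sin β))/8 = -0.199535; p = 2π − arccos c = 4.511506 rad; φ = atan2(cos α − cos β, d − sin α + sin β) = 0.045509 rad; t = (α − φ + p/2) mod 2π = 4.632890 rad, q = (α − β − t + p) mod 2π = 5.908728 rad → L = 2.0·(4.632890 + 4.511506 + 5.908728) = 2.0·15.053124 = 30.106249 m
LRL: c = (6 − d² + 2cos(α−β) − 2d(sin α − sin β))/8 = -0.545441; p = 2π − arccos c = 4.135473 rad; φ = atan2(cos β − cos α, d + sin α − sin β) = -0.040091 rad; t = (φ − α + p/2) mod 2π = 5.888184 rad, q = (β − α − t + p) mod 2π = 4.783547 rad → L = 2.0·(5.888184 + 4.135473 + 4.783547) = 2.0·14.807205 = 29.614409 m
Shortest: RSR with L = 18.255797 m ≈ 18.2558 m
Convert RSR to answer units (arcs ×180/π): t = 2.377137·180/π = 136.1999°, p = ρ·p = 2.0·3.097786 = 6.1956 m, q = 3.652975·180/π = 209.3001°, L = 18.2558 m.

RSR: t = 136.1999°, p = 6.1956 m, q = 209.3001°, L = 18.2558 m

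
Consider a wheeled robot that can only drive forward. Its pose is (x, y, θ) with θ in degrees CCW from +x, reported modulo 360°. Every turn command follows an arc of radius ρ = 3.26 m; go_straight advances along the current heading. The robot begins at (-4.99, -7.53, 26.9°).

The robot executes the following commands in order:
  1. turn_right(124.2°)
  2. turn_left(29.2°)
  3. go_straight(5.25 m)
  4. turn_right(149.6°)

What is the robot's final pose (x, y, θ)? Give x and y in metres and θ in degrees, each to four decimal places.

set_pose: (x, y, θ) = (-4.9900, -7.5300, 26.9000°), ρ = 3.26
turn_right(124.2°): centre at ρ to the right, rotate −124.2° → (-0.2815, -10.8515, -97.3000° ≡ 262.7000°)
turn_left(29.2°): centre at ρ to the left, rotate +29.2° → (-0.0727, -12.4817, 291.9000°)
go_straight(5.25): x += 5.25·cos θ, y += 5.25·sin θ → (1.8855, -17.3528, 291.9000°)
turn_right(149.6°): centre at ρ to the right, rotate −149.6° → (-3.1328, -21.1481, 142.3000°)

(-3.1328, -21.1481, 142.3000°)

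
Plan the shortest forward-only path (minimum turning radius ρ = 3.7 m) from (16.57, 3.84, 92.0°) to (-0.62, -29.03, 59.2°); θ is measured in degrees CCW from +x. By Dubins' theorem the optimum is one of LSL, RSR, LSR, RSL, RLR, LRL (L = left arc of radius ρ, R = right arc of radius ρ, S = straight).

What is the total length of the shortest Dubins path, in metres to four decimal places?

Let ψ = atan2(Δy, Δx) = atan2(-32.87, -17.19) = -117.6082° be the start→goal bearing.
Normalize: d = |goal − start| / ρ = 37.093571/3.7 = 10.025289, α = (θ_start − ψ) mod 360° = 209.6082° = 3.658353 rad, β = (θ_goal − ψ) mod 360° = 176.8082° = 3.085885 rad.
Common terms: sin α = -0.494066, cos α = -0.869424, sin β = 0.055679, cos β = -0.998449, cos(α−β) = 0.840567, d² = 100.506428. Work in radians in the unit-radius frame; every candidate has L = ρ·(t + p + q).
LSL: p² = 2 + d² − 2cos(α−β) + 2d(sin α − sin β) = 89.802590; p = √p² = 9.476423; φ = atan2(cos β − cos α, d + sin α − sin β) = -0.013616 rad; t = (φ − α) mod 2π = 2.611217 rad, q = (β − φ) mod 2π = 3.099501 rad → L = 3.7·(2.611217 + 9.476423 + 3.099501) = 3.7·15.187140 = 56.192419 m
RSR: p² = 2 + d² − 2cos(α−β) + 2d(sin β − sin α) = 111.847999; p = √p² = 10.575821; φ = atan2(cos α − cos β, d − sin α + sin β) = 0.012200 rad; t = (α − φ) mod 2π = 3.646153 rad, q = (φ − β) mod 2π = 3.209501 rad → L = 3.7·(3.646153 + 10.575821 + 3.209501) = 3.7·17.431475 = 64.496457 m
LSR: p² = d² − 2 + 2cos(α−β) + 2d(sin α + sin β) = 91.397644; p = √p² = 9.560212; φ = atan2(−cos α − cos β, d + sin α + sin β) − atan2(−2, p) = 0.398651 rad; t = (φ − α) mod 2π = 3.023484 rad, q = (φ − β) mod 2π = 3.595952 rad → L = 3.7·(3.023484 + 9.560212 + 3.595952) = 3.7·16.179647 = 59.864694 m
RSL: p² = d² − 2 + 2cos(α−β) − 2d(sin α + sin β) = 108.977478; p = √p² = 10.439228; φ = atan2(cos α + cos β, d − sin α − sin β) − atan2(2, p) = -0.365941 rad; t = (α − φ) mod 2π = 4.024294 rad, q = (β − φ) mod 2π = 3.451826 rad → L = 3.7·(4.024294 + 10.439228 + 3.451826) = 3.7·17.915347 = 66.286786 m
RLR: c = (6 − d² + 2cos(α−β) + 2d(sin α − sin β))/8 = -12.981000, |c| > 1 → infeasible
LRL: c = (6 − d² + 2cos(α−β) − 2d(sin α − sin β))/8 = -10.225324, |c| > 1 → infeasible
Shortest: LSL with L = 56.192419 m ≈ 56.1924 m

56.1924 m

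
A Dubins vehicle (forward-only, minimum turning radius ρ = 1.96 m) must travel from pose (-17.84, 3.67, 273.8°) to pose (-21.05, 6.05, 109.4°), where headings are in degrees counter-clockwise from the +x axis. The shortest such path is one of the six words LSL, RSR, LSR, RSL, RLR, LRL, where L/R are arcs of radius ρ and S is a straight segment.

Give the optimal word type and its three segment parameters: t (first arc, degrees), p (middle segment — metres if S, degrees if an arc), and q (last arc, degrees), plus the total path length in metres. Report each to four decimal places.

LRL: t = 6.7730°, p = 226.8305°, q = 55.6574°, L = 9.8952 m

Let ψ = atan2(Δy, Δx) = atan2(2.38, -3.21) = 143.4455° be the start→goal bearing.
Normalize: d = |goal − start| / ρ = 3.996061/1.96 = 2.038806, α = (θ_start − ψ) mod 360° = 130.3545° = 2.275114 rad, β = (θ_goal − ψ) mod 360° = 325.9545° = 5.688979 rad.
Common terms: sin α = 0.762053, cos α = -0.647514, sin β = -0.559852, cos β = 0.828593, cos(α−β) = -0.963163, d² = 4.156732. Work in radians in the unit-radius frame; every candidate has L = ρ·(t + p + q).
LSL: p² = 2 + d² − 2cos(α−β) + 2d(sin α − sin β) = 13.473273; p = √p² = 3.670596; φ = atan2(cos β − cos α, d + sin α − sin β) = 0.413857 rad; t = (φ − α) mod 2π = 4.421928 rad, q = (β − φ) mod 2π = 5.275121 rad → L = 1.96·(4.421928 + 3.670596 + 5.275121) = 1.96·13.367645 = 26.200584 m
RSR: p² = 2 + d² − 2cos(α−β) + 2d(sin β − sin α) = 2.692840; p = √p² = 1.640988; φ = atan2(cos α − cos β, d − sin α + sin β) = -1.118678 rad; t = (α − φ) mod 2π = 3.393793 rad, q = (φ − β) mod 2π = 5.758714 rad → L = 1.96·(3.393793 + 1.640988 + 5.758714) = 1.96·10.793494 = 21.155249 m
LSR: p² = d² − 2 + 2cos(α−β) + 2d(sin α + sin β) = 1.054906; p = √p² = 1.027086; φ = atan2(−cos α − cos β, d + sin α + sin β) − atan2(−2, p) = 1.015746 rad; t = (φ − α) mod 2π = 5.023817 rad, q = (φ − β) mod 2π = 1.609953 rad → L = 1.96·(5.023817 + 1.027086 + 1.609953) = 1.96·7.660856 = 15.015277 m
RSL: p² = d² − 2 + 2cos(α−β) − 2d(sin α + sin β) = -0.594093 < 0 → infeasible
RLR: c = (6 − d² + 2cos(α−β) + 2d(sin α − sin β))/8 = 0.663395; p = 2π − arccos c = 5.437736 rad; φ = atan2(cos α − cos β, d − sin α + sin β) = -1.118678 rad; t = (α − φ + p/2) mod 2π = 6.112660 rad, q = (α − β − t + p) mod 2π = 2.194397 rad → L = 1.96·(6.112660 + 5.437736 + 2.194397) = 1.96·13.744793 = 26.939794 m
LRL: c = (6 − d² + 2cos(α−β) − 2d(sin α − sin β))/8 = -0.684159; p = 2π − arccos c = 3.958939 rad; φ = atan2(cos β − cos α, d + sin α − sin β) = 0.413857 rad; t = (φ − α + p/2) mod 2π = 0.118212 rad, q = (β − α − t + p) mod 2π = 0.971406 rad → L = 1.96·(0.118212 + 3.958939 + 0.971406) = 1.96·5.048556 = 9.895170 m
Shortest: LRL with L = 9.895170 m ≈ 9.8952 m
Convert LRL to answer units (arcs ×180/π): t = 0.118212·180/π = 6.7730°, p = 3.958939·180/π = 226.8305°, q = 0.971406·180/π = 55.6574°, L = 9.8952 m.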